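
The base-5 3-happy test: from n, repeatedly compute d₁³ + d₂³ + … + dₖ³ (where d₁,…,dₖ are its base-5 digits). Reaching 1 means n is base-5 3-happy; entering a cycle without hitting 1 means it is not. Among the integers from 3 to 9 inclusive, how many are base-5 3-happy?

1

3: 3 → 27 → 9 → 65 → 35 → 9  (repeats 9)
4: 4 → 64 → 80 → 28 → 28  (repeats 28)
5: 5 → 1  (reaches 1)
6: 6 → 2 → 8 → 28 → 28  (repeats 28)
7: 7 → 9 → 65 → 35 → 9  (repeats 9)
8: 8 → 28 → 28  (repeats 28)
9: 9 → 65 → 35 → 9  (repeats 9)
base-5 3-happy: 5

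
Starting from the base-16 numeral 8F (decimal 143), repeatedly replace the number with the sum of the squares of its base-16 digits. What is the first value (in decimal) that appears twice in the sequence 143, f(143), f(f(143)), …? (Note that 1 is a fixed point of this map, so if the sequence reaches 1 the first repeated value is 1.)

143 = (8,15)_16 → 8² + 15² = 64 + 225 = 289
289 = (1,2,1)_16 → 1² + 2² + 1² = 1 + 4 + 1 = 6
6 = (6)_16 → 6² = 36
36 = (2,4)_16 → 2² + 4² = 4 + 16 = 20
20 = (1,4)_16 → 1² + 4² = 1 + 16 = 17
17 = (1,1)_16 → 1² + 1² = 1 + 1 = 2
2 = (2)_16 → 2² = 4
4 = (4)_16 → 4² = 16
16 = (1,0)_16 → 1² + 0² = 1 + 0 = 1  — reached the fixed point 1.
1 → 1, so 1 is the first repeated value.

1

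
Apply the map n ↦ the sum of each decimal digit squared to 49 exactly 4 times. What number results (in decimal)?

1

49 → 4² + 9² = 16 + 81 = 97
97 → 9² + 7² = 81 + 49 = 130
130 → 1² + 3² + 0² = 1 + 9 + 0 = 10
10 → 1² + 0² = 1 + 0 = 1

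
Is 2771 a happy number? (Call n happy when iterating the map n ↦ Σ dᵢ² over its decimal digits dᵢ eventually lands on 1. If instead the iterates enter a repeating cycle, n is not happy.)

happy

2771 → 2² + 7² + 7² + 1² = 103
103 → 1² + 0² + 3² = 10
10 → 1² + 0² = 1  — reached 1.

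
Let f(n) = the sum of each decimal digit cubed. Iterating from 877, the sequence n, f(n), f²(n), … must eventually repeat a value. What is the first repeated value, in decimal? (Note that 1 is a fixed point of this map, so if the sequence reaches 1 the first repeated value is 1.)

877 → 8³ + 7³ + 7³ = 512 + 343 + 343 = 1198
1198 → 1³ + 1³ + 9³ + 8³ = 1 + 1 + 729 + 512 = 1243
1243 → 1³ + 2³ + 4³ + 3³ = 1 + 8 + 64 + 27 = 100
100 → 1³ + 0³ + 0³ = 1 + 0 + 0 = 1  — reached the fixed point 1.
1 → 1, so 1 is the first repeated value.

1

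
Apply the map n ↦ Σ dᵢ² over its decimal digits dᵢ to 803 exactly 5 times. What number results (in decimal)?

803 → 8² + 0² + 3² = 73
73 → 7² + 3² = 58
58 → 5² + 8² = 89
89 → 8² + 9² = 145
145 → 1² + 4² + 5² = 42

42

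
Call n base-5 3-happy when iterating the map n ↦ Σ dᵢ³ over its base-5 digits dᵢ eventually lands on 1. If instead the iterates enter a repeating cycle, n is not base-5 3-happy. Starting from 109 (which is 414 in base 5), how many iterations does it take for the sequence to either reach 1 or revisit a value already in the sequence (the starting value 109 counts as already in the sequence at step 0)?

5

109 = (4,1,4)_5 → 4³ + 1³ + 4³ = 64 + 1 + 64 = 129
129 = (1,0,0,4)_5 → 1³ + 0³ + 0³ + 4³ = 1 + 0 + 0 + 64 = 65
65 = (2,3,0)_5 → 2³ + 3³ + 0³ = 8 + 27 + 0 = 35
35 = (1,2,0)_5 → 1³ + 2³ + 0³ = 1 + 8 + 0 = 9
9 = (1,4)_5 → 1³ + 4³ = 1 + 64 = 65  — 65 repeats.
That took 5 steps.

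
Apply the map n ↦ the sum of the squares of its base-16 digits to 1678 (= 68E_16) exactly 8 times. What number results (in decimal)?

181

1678 = (6,8,14)_16 → 296
296 = (1,2,8)_16 → 69
69 = (4,5)_16 → 41
41 = (2,9)_16 → 85
85 = (5,5)_16 → 50
50 = (3,2)_16 → 13
13 = (13)_16 → 169
169 = (10,9)_16 → 181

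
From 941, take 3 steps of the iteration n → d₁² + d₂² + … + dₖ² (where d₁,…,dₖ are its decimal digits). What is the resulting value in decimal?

42

941 → 9² + 4² + 1² = 98
98 → 9² + 8² = 145
145 → 1² + 4² + 5² = 42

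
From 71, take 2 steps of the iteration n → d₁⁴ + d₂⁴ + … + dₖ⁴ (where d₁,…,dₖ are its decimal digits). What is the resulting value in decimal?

288

71 → 7⁴ + 1⁴ = 2402
2402 → 2⁴ + 4⁴ + 0⁴ + 2⁴ = 288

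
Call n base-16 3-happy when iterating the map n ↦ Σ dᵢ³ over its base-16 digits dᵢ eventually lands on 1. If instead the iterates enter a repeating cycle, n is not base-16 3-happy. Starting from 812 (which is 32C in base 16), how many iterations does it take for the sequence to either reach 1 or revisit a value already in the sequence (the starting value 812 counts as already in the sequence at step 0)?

6

812 = (3,2,12)_16 → 3³ + 2³ + 12³ = 1763
1763 = (6,14,3)_16 → 6³ + 14³ + 3³ = 2987
2987 = (11,10,11)_16 → 11³ + 10³ + 11³ = 3662
3662 = (14,4,14)_16 → 14³ + 4³ + 14³ = 5552
5552 = (1,5,11,0)_16 → 1³ + 5³ + 11³ + 0³ = 1457
1457 = (5,11,1)_16 → 5³ + 11³ + 1³ = 1457  — 1457 repeats.
That took 6 steps.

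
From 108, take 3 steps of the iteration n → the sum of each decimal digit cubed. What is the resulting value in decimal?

153

108 → 1³ + 0³ + 8³ = 1 + 0 + 512 = 513
513 → 5³ + 1³ + 3³ = 125 + 1 + 27 = 153
153 → 1³ + 5³ + 3³ = 1 + 125 + 27 = 153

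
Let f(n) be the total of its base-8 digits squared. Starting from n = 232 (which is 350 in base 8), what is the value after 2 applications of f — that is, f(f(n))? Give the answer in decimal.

232 = (3,5,0)_8 → 3² + 5² + 0² = 9 + 25 + 0 = 34
34 = (4,2)_8 → 4² + 2² = 16 + 4 = 20

20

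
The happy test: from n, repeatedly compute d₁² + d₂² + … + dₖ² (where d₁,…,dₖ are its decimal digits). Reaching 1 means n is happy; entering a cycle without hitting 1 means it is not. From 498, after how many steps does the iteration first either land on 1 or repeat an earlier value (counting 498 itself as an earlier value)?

12

498 → 4² + 9² + 8² = 16 + 81 + 64 = 161
161 → 1² + 6² + 1² = 1 + 36 + 1 = 38
38 → 3² + 8² = 9 + 64 = 73
73 → 7² + 3² = 49 + 9 = 58
58 → 5² + 8² = 25 + 64 = 89
89 → 8² + 9² = 64 + 81 = 145
145 → 1² + 4² + 5² = 1 + 16 + 25 = 42
42 → 4² + 2² = 16 + 4 = 20
20 → 2² + 0² = 4 + 0 = 4
4 → 4² = 16
16 → 1² + 6² = 1 + 36 = 37
37 → 3² + 7² = 9 + 49 = 58  — 58 repeats.
That took 12 steps.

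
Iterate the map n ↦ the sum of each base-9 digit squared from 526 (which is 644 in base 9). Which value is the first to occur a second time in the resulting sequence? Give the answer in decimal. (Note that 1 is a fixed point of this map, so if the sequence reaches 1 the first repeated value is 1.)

526 = (6,4,4)_9 → 6² + 4² + 4² = 68
68 = (7,5)_9 → 7² + 5² = 74
74 = (8,2)_9 → 8² + 2² = 68  — 68 already appeared earlier.

68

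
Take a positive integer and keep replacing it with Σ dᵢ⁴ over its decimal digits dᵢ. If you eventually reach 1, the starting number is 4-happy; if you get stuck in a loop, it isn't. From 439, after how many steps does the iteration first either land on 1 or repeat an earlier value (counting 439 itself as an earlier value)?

10

439 → 4⁴ + 3⁴ + 9⁴ = 256 + 81 + 6561 = 6898
6898 → 6⁴ + 8⁴ + 9⁴ + 8⁴ = 1296 + 4096 + 6561 + 4096 = 16049
16049 → 1⁴ + 6⁴ + 0⁴ + 4⁴ + 9⁴ = 1 + 1296 + 0 + 256 + 6561 = 8114
8114 → 8⁴ + 1⁴ + 1⁴ + 4⁴ = 4096 + 1 + 1 + 256 = 4354
4354 → 4⁴ + 3⁴ + 5⁴ + 4⁴ = 256 + 81 + 625 + 256 = 1218
1218 → 1⁴ + 2⁴ + 1⁴ + 8⁴ = 1 + 16 + 1 + 4096 = 4114
4114 → 4⁴ + 1⁴ + 1⁴ + 4⁴ = 256 + 1 + 1 + 256 = 514
514 → 5⁴ + 1⁴ + 4⁴ = 625 + 1 + 256 = 882
882 → 8⁴ + 8⁴ + 2⁴ = 4096 + 4096 + 16 = 8208
8208 → 8⁴ + 2⁴ + 0⁴ + 8⁴ = 4096 + 16 + 0 + 4096 = 8208  — 8208 repeats.
That took 10 steps.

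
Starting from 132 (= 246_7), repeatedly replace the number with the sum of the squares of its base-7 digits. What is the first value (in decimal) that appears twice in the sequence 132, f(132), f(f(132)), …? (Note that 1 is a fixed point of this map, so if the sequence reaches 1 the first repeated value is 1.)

132 = (2,4,6)_7 → 2² + 4² + 6² = 4 + 16 + 36 = 56
56 = (1,1,0)_7 → 1² + 1² + 0² = 1 + 1 + 0 = 2
2 = (2)_7 → 2² = 4
4 = (4)_7 → 4² = 16
16 = (2,2)_7 → 2² + 2² = 4 + 4 = 8
8 = (1,1)_7 → 1² + 1² = 1 + 1 = 2  — 2 already appeared earlier.

2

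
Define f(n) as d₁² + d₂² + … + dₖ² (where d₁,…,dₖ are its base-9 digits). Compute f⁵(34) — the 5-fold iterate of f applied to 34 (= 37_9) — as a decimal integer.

34 = (3,7)_9 → 3² + 7² = 58
58 = (6,4)_9 → 6² + 4² = 52
52 = (5,7)_9 → 5² + 7² = 74
74 = (8,2)_9 → 8² + 2² = 68
68 = (7,5)_9 → 7² + 5² = 74

74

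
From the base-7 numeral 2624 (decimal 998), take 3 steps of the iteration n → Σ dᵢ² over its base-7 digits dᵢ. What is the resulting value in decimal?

998 = (2,6,2,4)_7 → 2² + 6² + 2² + 4² = 60
60 = (1,1,4)_7 → 1² + 1² + 4² = 18
18 = (2,4)_7 → 2² + 4² = 20

20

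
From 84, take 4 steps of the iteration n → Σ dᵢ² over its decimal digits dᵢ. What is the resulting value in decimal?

84 → 8² + 4² = 64 + 16 = 80
80 → 8² + 0² = 64 + 0 = 64
64 → 6² + 4² = 36 + 16 = 52
52 → 5² + 2² = 25 + 4 = 29

29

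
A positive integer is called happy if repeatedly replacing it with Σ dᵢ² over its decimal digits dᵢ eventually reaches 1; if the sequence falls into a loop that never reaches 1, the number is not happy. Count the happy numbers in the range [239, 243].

1

239: 239 → 94 → 97 → 130 → 10 → 1  — happy
240: 240 → 20 → 4 → 16 → 37 → 58 → 89 → 145 → 42 → 20  — not happy
241: 241 → 21 → 5 → 25 → 29 → 85 → 89 → 145 → 42 → 20 → 4 → 16 → 37 → 58 → 89  — not happy
242: 242 → 24 → 20 → 4 → 16 → 37 → 58 → 89 → 145 → 42 → 20  — not happy
243: 243 → 29 → 85 → 89 → 145 → 42 → 20 → 4 → 16 → 37 → 58 → 89  — not happy
happy: 239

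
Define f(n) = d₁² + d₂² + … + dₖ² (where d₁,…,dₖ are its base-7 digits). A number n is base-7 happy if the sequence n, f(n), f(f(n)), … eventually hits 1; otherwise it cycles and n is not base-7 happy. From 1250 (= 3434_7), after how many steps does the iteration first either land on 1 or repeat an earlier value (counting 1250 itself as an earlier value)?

1250 = (3,4,3,4)_7 → 3² + 4² + 3² + 4² = 9 + 16 + 9 + 16 = 50
50 = (1,0,1)_7 → 1² + 0² + 1² = 1 + 0 + 1 = 2
2 = (2)_7 → 2² = 4
4 = (4)_7 → 4² = 16
16 = (2,2)_7 → 2² + 2² = 4 + 4 = 8
8 = (1,1)_7 → 1² + 1² = 1 + 1 = 2  — 2 repeats.
That took 6 steps.

6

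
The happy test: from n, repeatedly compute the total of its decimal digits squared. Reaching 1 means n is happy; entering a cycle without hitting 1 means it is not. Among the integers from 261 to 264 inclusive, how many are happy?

2

261: 261 → 41 → 17 → 50 → 25 → 29 → 85 → 89 → 145 → 42 → 20 → 4 → 16 → 37 → 58 → 89  — not happy
262: 262 → 44 → 32 → 13 → 10 → 1  — happy
263: 263 → 49 → 97 → 130 → 10 → 1  — happy
264: 264 → 56 → 61 → 37 → 58 → 89 → 145 → 42 → 20 → 4 → 16 → 37  — not happy
happy: 262, 263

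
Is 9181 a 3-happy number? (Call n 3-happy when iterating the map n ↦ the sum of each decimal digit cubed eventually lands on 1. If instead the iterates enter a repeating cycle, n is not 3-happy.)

3-happy

9181 → 1243
1243 → 100
100 → 1  — reached 1.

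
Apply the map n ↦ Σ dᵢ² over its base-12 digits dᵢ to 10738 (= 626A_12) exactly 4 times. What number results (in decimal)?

164

10738 = (6,2,6,10)_12 → 6² + 2² + 6² + 10² = 176
176 = (1,2,8)_12 → 1² + 2² + 8² = 69
69 = (5,9)_12 → 5² + 9² = 106
106 = (8,10)_12 → 8² + 10² = 164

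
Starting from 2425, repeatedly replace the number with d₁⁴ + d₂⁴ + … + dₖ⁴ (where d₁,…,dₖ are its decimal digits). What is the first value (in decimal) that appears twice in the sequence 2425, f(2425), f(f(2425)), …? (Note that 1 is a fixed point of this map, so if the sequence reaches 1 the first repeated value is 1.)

4179

2425 → 2⁴ + 4⁴ + 2⁴ + 5⁴ = 16 + 256 + 16 + 625 = 913
913 → 9⁴ + 1⁴ + 3⁴ = 6561 + 1 + 81 = 6643
6643 → 6⁴ + 6⁴ + 4⁴ + 3⁴ = 1296 + 1296 + 256 + 81 = 2929
2929 → 2⁴ + 9⁴ + 2⁴ + 9⁴ = 16 + 6561 + 16 + 6561 = 13154
13154 → 1⁴ + 3⁴ + 1⁴ + 5⁴ + 4⁴ = 1 + 81 + 1 + 625 + 256 = 964
964 → 9⁴ + 6⁴ + 4⁴ = 6561 + 1296 + 256 = 8113
8113 → 8⁴ + 1⁴ + 1⁴ + 3⁴ = 4096 + 1 + 1 + 81 = 4179
4179 → 4⁴ + 1⁴ + 7⁴ + 9⁴ = 256 + 1 + 2401 + 6561 = 9219
9219 → 9⁴ + 2⁴ + 1⁴ + 9⁴ = 6561 + 16 + 1 + 6561 = 13139
13139 → 1⁴ + 3⁴ + 1⁴ + 3⁴ + 9⁴ = 1 + 81 + 1 + 81 + 6561 = 6725
6725 → 6⁴ + 7⁴ + 2⁴ + 5⁴ = 1296 + 2401 + 16 + 625 = 4338
4338 → 4⁴ + 3⁴ + 3⁴ + 8⁴ = 256 + 81 + 81 + 4096 = 4514
4514 → 4⁴ + 5⁴ + 1⁴ + 4⁴ = 256 + 625 + 1 + 256 = 1138
1138 → 1⁴ + 1⁴ + 3⁴ + 8⁴ = 1 + 1 + 81 + 4096 = 4179  — 4179 already appeared earlier.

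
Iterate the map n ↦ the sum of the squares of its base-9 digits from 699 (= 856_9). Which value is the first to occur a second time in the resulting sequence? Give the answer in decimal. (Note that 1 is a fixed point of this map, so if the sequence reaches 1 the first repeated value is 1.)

699 = (8,5,6)_9 → 8² + 5² + 6² = 125
125 = (1,4,8)_9 → 1² + 4² + 8² = 81
81 = (1,0,0)_9 → 1² + 0² + 0² = 1  — reached the fixed point 1.
1 → 1, so 1 is the first repeated value.

1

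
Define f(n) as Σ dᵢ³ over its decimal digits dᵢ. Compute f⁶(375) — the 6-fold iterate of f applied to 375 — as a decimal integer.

375 → 3³ + 7³ + 5³ = 27 + 343 + 125 = 495
495 → 4³ + 9³ + 5³ = 64 + 729 + 125 = 918
918 → 9³ + 1³ + 8³ = 729 + 1 + 512 = 1242
1242 → 1³ + 2³ + 4³ + 2³ = 1 + 8 + 64 + 8 = 81
81 → 8³ + 1³ = 512 + 1 = 513
513 → 5³ + 1³ + 3³ = 125 + 1 + 27 = 153

153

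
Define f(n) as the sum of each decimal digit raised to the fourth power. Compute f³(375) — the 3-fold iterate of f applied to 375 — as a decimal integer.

375 → 3⁴ + 7⁴ + 5⁴ = 3107
3107 → 3⁴ + 1⁴ + 0⁴ + 7⁴ = 2483
2483 → 2⁴ + 4⁴ + 8⁴ + 3⁴ = 4449

4449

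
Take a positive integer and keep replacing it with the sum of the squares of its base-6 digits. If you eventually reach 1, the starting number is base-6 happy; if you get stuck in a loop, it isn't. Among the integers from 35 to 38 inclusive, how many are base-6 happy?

35: 35 → 50 → 9 → 10 → 17 → 29 → 41 → 26 → 20 → 13 → 5 → 25 → 17  — not base-6 happy
36: 36 → 1  — base-6 happy
37: 37 → 2 → 4 → 16 → 20 → 13 → 5 → 25 → 17 → 29 → 41 → 26 → 20  — not base-6 happy
38: 38 → 5 → 25 → 17 → 29 → 41 → 26 → 20 → 13 → 5  — not base-6 happy
base-6 happy: 36

1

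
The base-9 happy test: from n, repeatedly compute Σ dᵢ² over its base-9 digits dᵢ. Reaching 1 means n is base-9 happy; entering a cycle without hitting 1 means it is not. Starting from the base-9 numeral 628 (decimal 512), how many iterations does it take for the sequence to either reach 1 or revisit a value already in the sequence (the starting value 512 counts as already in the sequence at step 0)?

512 = (6,2,8)_9 → 6² + 2² + 8² = 36 + 4 + 64 = 104
104 = (1,2,5)_9 → 1² + 2² + 5² = 1 + 4 + 25 = 30
30 = (3,3)_9 → 3² + 3² = 9 + 9 = 18
18 = (2,0)_9 → 2² + 0² = 4 + 0 = 4
4 = (4)_9 → 4² = 16
16 = (1,7)_9 → 1² + 7² = 1 + 49 = 50
50 = (5,5)_9 → 5² + 5² = 25 + 25 = 50  — 50 repeats.
That took 7 steps.

7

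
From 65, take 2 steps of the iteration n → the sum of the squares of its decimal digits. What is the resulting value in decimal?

37

65 → 6² + 5² = 36 + 25 = 61
61 → 6² + 1² = 36 + 1 = 37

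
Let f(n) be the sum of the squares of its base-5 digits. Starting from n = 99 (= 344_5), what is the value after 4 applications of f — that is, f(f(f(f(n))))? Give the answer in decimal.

1

99 = (3,4,4)_5 → 3² + 4² + 4² = 41
41 = (1,3,1)_5 → 1² + 3² + 1² = 11
11 = (2,1)_5 → 2² + 1² = 5
5 = (1,0)_5 → 1² + 0² = 1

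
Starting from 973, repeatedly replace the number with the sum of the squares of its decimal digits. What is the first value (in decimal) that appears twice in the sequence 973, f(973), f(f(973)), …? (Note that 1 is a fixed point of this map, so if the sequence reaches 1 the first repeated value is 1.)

973 → 9² + 7² + 3² = 81 + 49 + 9 = 139
139 → 1² + 3² + 9² = 1 + 9 + 81 = 91
91 → 9² + 1² = 81 + 1 = 82
82 → 8² + 2² = 64 + 4 = 68
68 → 6² + 8² = 36 + 64 = 100
100 → 1² + 0² + 0² = 1 + 0 + 0 = 1  — reached the fixed point 1.
1 → 1, so 1 is the first repeated value.

1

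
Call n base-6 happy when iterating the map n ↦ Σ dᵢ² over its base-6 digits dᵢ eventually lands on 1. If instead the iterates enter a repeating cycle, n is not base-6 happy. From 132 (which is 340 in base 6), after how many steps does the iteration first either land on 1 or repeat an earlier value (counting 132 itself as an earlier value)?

132 = (3,4,0)_6 → 3² + 4² + 0² = 25
25 = (4,1)_6 → 4² + 1² = 17
17 = (2,5)_6 → 2² + 5² = 29
29 = (4,5)_6 → 4² + 5² = 41
41 = (1,0,5)_6 → 1² + 0² + 5² = 26
26 = (4,2)_6 → 4² + 2² = 20
20 = (3,2)_6 → 3² + 2² = 13
13 = (2,1)_6 → 2² + 1² = 5
5 = (5)_6 → 5² = 25  — 25 repeats.
That took 9 steps.

9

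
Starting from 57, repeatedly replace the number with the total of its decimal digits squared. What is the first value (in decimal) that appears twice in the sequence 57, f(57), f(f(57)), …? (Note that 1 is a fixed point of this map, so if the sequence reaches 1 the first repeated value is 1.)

57 → 74
74 → 65
65 → 61
61 → 37
37 → 58
58 → 89
89 → 145
145 → 42
42 → 20
20 → 4
4 → 16
16 → 37  — 37 already appeared earlier.

37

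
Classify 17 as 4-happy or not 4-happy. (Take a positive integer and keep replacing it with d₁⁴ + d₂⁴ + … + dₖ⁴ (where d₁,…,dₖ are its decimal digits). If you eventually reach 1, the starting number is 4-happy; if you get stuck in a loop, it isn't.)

not 4-happy

17 → 1⁴ + 7⁴ = 2402
2402 → 2⁴ + 4⁴ + 0⁴ + 2⁴ = 288
288 → 2⁴ + 8⁴ + 8⁴ = 8208
8208 → 8⁴ + 2⁴ + 0⁴ + 8⁴ = 8208  — 8208 already seen; the sequence cycles without reaching 1.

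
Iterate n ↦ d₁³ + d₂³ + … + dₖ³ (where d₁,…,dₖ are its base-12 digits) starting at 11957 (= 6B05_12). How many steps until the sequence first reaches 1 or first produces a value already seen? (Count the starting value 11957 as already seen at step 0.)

11957 = (6,11,0,5)_12 → 6³ + 11³ + 0³ + 5³ = 1672
1672 = (11,7,4)_12 → 11³ + 7³ + 4³ = 1738
1738 = (1,0,0,10)_12 → 1³ + 0³ + 0³ + 10³ = 1001
1001 = (6,11,5)_12 → 6³ + 11³ + 5³ = 1672  — 1672 repeats.
That took 4 steps.

4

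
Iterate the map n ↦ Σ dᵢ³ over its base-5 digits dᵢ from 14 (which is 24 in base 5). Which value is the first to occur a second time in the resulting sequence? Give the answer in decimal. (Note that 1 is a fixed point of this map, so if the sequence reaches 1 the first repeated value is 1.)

28

14 = (2,4)_5 → 2³ + 4³ = 8 + 64 = 72
72 = (2,4,2)_5 → 2³ + 4³ + 2³ = 8 + 64 + 8 = 80
80 = (3,1,0)_5 → 3³ + 1³ + 0³ = 27 + 1 + 0 = 28
28 = (1,0,3)_5 → 1³ + 0³ + 3³ = 1 + 0 + 27 = 28  — 28 already appeared earlier.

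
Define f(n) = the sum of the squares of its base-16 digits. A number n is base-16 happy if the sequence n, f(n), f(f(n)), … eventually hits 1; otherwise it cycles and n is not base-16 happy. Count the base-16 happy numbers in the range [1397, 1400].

2

1397: 1397 → 99 → 45 → 173 → 269 → 170 → 200 → 208 → 169 → 181 → 146 → 85 → 50 → 13 → 169  (repeats 169)
1398: 1398 → 110 → 232 → 260 → 17 → 2 → 4 → 16 → 1  (reaches 1)
1399: 1399 → 123 → 170 → 200 → 208 → 169 → 181 → 146 → 85 → 50 → 13 → 169  (repeats 169)
1400: 1400 → 138 → 164 → 116 → 65 → 17 → 2 → 4 → 16 → 1  (reaches 1)
base-16 happy: 1398, 1400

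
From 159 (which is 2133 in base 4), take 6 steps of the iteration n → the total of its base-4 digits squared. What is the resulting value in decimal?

4

159 = (2,1,3,3)_4 → 2² + 1² + 3² + 3² = 23
23 = (1,1,3)_4 → 1² + 1² + 3² = 11
11 = (2,3)_4 → 2² + 3² = 13
13 = (3,1)_4 → 3² + 1² = 10
10 = (2,2)_4 → 2² + 2² = 8
8 = (2,0)_4 → 2² + 0² = 4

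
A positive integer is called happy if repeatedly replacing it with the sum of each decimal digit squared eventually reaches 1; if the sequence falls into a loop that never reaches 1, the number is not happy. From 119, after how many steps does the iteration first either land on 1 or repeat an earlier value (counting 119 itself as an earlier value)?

11

119 → 1² + 1² + 9² = 1 + 1 + 81 = 83
83 → 8² + 3² = 64 + 9 = 73
73 → 7² + 3² = 49 + 9 = 58
58 → 5² + 8² = 25 + 64 = 89
89 → 8² + 9² = 64 + 81 = 145
145 → 1² + 4² + 5² = 1 + 16 + 25 = 42
42 → 4² + 2² = 16 + 4 = 20
20 → 2² + 0² = 4 + 0 = 4
4 → 4² = 16
16 → 1² + 6² = 1 + 36 = 37
37 → 3² + 7² = 9 + 49 = 58  — 58 repeats.
That took 11 steps.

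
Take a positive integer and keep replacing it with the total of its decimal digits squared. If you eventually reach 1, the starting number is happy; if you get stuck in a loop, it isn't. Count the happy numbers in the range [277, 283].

1

277: 277 → 102 → 5 → 25 → 29 → 85 → 89 → 145 → 42 → 20 → 4 → 16 → 37 → 58 → 89  (repeats 89)
278: 278 → 117 → 51 → 26 → 40 → 16 → 37 → 58 → 89 → 145 → 42 → 20 → 4 → 16  (repeats 16)
279: 279 → 134 → 26 → 40 → 16 → 37 → 58 → 89 → 145 → 42 → 20 → 4 → 16  (repeats 16)
280: 280 → 68 → 100 → 1  (reaches 1)
281: 281 → 69 → 117 → 51 → 26 → 40 → 16 → 37 → 58 → 89 → 145 → 42 → 20 → 4 → 16  (repeats 16)
282: 282 → 72 → 53 → 34 → 25 → 29 → 85 → 89 → 145 → 42 → 20 → 4 → 16 → 37 → 58 → 89  (repeats 89)
283: 283 → 77 → 98 → 145 → 42 → 20 → 4 → 16 → 37 → 58 → 89 → 145  (repeats 145)
happy: 280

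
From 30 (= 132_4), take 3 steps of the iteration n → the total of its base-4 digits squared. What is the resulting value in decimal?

30 = (1,3,2)_4 → 1² + 3² + 2² = 1 + 9 + 4 = 14
14 = (3,2)_4 → 3² + 2² = 9 + 4 = 13
13 = (3,1)_4 → 3² + 1² = 9 + 1 = 10

10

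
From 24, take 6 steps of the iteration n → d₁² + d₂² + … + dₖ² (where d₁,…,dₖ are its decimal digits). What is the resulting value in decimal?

89

24 → 20
20 → 4
4 → 16
16 → 37
37 → 58
58 → 89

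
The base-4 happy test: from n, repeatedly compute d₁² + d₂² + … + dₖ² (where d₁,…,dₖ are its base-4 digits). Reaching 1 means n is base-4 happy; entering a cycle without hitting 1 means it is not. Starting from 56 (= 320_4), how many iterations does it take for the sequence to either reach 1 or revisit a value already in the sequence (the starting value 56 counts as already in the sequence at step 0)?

56 = (3,2,0)_4 → 3² + 2² + 0² = 13
13 = (3,1)_4 → 3² + 1² = 10
10 = (2,2)_4 → 2² + 2² = 8
8 = (2,0)_4 → 2² + 0² = 4
4 = (1,0)_4 → 1² + 0² = 1  — reached 1.
That took 5 steps.

5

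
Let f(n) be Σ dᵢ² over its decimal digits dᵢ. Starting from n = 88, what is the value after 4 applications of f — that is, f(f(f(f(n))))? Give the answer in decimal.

51

88 → 8² + 8² = 64 + 64 = 128
128 → 1² + 2² + 8² = 1 + 4 + 64 = 69
69 → 6² + 9² = 36 + 81 = 117
117 → 1² + 1² + 7² = 1 + 1 + 49 = 51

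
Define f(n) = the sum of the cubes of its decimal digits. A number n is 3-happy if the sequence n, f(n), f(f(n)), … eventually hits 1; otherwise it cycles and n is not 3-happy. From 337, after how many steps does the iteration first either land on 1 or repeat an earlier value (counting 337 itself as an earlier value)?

337 → 3³ + 3³ + 7³ = 27 + 27 + 343 = 397
397 → 3³ + 9³ + 7³ = 27 + 729 + 343 = 1099
1099 → 1³ + 0³ + 9³ + 9³ = 1 + 0 + 729 + 729 = 1459
1459 → 1³ + 4³ + 5³ + 9³ = 1 + 64 + 125 + 729 = 919
919 → 9³ + 1³ + 9³ = 729 + 1 + 729 = 1459  — 1459 repeats.
That took 5 steps.

5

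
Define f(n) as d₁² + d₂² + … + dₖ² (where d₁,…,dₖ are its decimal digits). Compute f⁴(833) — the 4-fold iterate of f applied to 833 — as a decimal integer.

833 → 8² + 3² + 3² = 82
82 → 8² + 2² = 68
68 → 6² + 8² = 100
100 → 1² + 0² + 0² = 1

1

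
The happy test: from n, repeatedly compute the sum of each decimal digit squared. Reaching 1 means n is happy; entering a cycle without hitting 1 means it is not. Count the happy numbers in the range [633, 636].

633: 633 → 54 → 41 → 17 → 50 → 25 → 29 → 85 → 89 → 145 → 42 → 20 → 4 → 16 → 37 → 58 → 89  — not happy
634: 634 → 61 → 37 → 58 → 89 → 145 → 42 → 20 → 4 → 16 → 37  — not happy
635: 635 → 70 → 49 → 97 → 130 → 10 → 1  — happy
636: 636 → 81 → 65 → 61 → 37 → 58 → 89 → 145 → 42 → 20 → 4 → 16 → 37  — not happy
happy: 635

1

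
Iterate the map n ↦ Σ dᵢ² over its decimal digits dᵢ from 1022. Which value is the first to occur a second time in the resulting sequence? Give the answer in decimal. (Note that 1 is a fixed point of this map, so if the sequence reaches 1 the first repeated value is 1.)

1022 → 9
9 → 81
81 → 65
65 → 61
61 → 37
37 → 58
58 → 89
89 → 145
145 → 42
42 → 20
20 → 4
4 → 16
16 → 37  — 37 already appeared earlier.

37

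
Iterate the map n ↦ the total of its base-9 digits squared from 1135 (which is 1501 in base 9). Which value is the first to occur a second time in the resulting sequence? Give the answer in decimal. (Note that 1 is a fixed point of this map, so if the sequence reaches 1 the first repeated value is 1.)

1

1135 = (1,5,0,1)_9 → 27
27 = (3,0)_9 → 9
9 = (1,0)_9 → 1  — reached the fixed point 1.
1 → 1, so 1 is the first repeated value.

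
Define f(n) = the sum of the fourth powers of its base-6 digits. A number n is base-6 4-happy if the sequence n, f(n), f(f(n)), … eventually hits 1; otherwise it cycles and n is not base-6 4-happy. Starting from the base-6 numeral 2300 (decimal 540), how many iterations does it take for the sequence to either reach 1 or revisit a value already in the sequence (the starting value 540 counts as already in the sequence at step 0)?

11

540 = (2,3,0,0)_6 → 2⁴ + 3⁴ + 0⁴ + 0⁴ = 97
97 = (2,4,1)_6 → 2⁴ + 4⁴ + 1⁴ = 273
273 = (1,1,3,3)_6 → 1⁴ + 1⁴ + 3⁴ + 3⁴ = 164
164 = (4,3,2)_6 → 4⁴ + 3⁴ + 2⁴ = 353
353 = (1,3,4,5)_6 → 1⁴ + 3⁴ + 4⁴ + 5⁴ = 963
963 = (4,2,4,3)_6 → 4⁴ + 2⁴ + 4⁴ + 3⁴ = 609
609 = (2,4,5,3)_6 → 2⁴ + 4⁴ + 5⁴ + 3⁴ = 978
978 = (4,3,1,0)_6 → 4⁴ + 3⁴ + 1⁴ + 0⁴ = 338
338 = (1,3,2,2)_6 → 1⁴ + 3⁴ + 2⁴ + 2⁴ = 114
114 = (3,1,0)_6 → 3⁴ + 1⁴ + 0⁴ = 82
82 = (2,1,4)_6 → 2⁴ + 1⁴ + 4⁴ = 273  — 273 repeats.
That took 11 steps.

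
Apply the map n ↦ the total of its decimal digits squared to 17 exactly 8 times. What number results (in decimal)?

17 → 50
50 → 25
25 → 29
29 → 85
85 → 89
89 → 145
145 → 42
42 → 20

20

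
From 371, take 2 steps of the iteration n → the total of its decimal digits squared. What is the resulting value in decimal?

106

371 → 3² + 7² + 1² = 59
59 → 5² + 9² = 106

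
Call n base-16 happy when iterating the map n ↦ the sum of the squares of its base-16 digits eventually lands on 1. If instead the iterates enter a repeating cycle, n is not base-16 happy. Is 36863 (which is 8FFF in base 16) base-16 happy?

36863 = (8,15,15,15)_16 → 8² + 15² + 15² + 15² = 64 + 225 + 225 + 225 = 739
739 = (2,14,3)_16 → 2² + 14² + 3² = 4 + 196 + 9 = 209
209 = (13,1)_16 → 13² + 1² = 169 + 1 = 170
170 = (10,10)_16 → 10² + 10² = 100 + 100 = 200
200 = (12,8)_16 → 12² + 8² = 144 + 64 = 208
208 = (13,0)_16 → 13² + 0² = 169 + 0 = 169
169 = (10,9)_16 → 10² + 9² = 100 + 81 = 181
181 = (11,5)_16 → 11² + 5² = 121 + 25 = 146
146 = (9,2)_16 → 9² + 2² = 81 + 4 = 85
85 = (5,5)_16 → 5² + 5² = 25 + 25 = 50
50 = (3,2)_16 → 3² + 2² = 9 + 4 = 13
13 = (13)_16 → 13² = 169  — 169 already seen; the sequence cycles without reaching 1.

not base-16 happy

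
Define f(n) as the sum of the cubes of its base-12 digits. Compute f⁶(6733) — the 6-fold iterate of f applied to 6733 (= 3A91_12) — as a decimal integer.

1073

6733 = (3,10,9,1)_12 → 1757
1757 = (1,0,2,5)_12 → 134
134 = (11,2)_12 → 1339
1339 = (9,3,7)_12 → 1099
1099 = (7,7,7)_12 → 1029
1029 = (7,1,9)_12 → 1073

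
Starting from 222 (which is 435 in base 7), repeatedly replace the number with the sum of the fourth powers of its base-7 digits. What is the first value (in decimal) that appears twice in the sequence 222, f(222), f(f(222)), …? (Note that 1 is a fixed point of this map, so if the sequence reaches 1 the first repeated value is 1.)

222 = (4,3,5)_7 → 4⁴ + 3⁴ + 5⁴ = 256 + 81 + 625 = 962
962 = (2,5,4,3)_7 → 2⁴ + 5⁴ + 4⁴ + 3⁴ = 16 + 625 + 256 + 81 = 978
978 = (2,5,6,5)_7 → 2⁴ + 5⁴ + 6⁴ + 5⁴ = 16 + 625 + 1296 + 625 = 2562
2562 = (1,0,3,2,0)_7 → 1⁴ + 0⁴ + 3⁴ + 2⁴ + 0⁴ = 1 + 0 + 81 + 16 + 0 = 98
98 = (2,0,0)_7 → 2⁴ + 0⁴ + 0⁴ = 16 + 0 + 0 = 16
16 = (2,2)_7 → 2⁴ + 2⁴ = 16 + 16 = 32
32 = (4,4)_7 → 4⁴ + 4⁴ = 256 + 256 = 512
512 = (1,3,3,1)_7 → 1⁴ + 3⁴ + 3⁴ + 1⁴ = 1 + 81 + 81 + 1 = 164
164 = (3,2,3)_7 → 3⁴ + 2⁴ + 3⁴ = 81 + 16 + 81 = 178
178 = (3,4,3)_7 → 3⁴ + 4⁴ + 3⁴ = 81 + 256 + 81 = 418
418 = (1,1,3,5)_7 → 1⁴ + 1⁴ + 3⁴ + 5⁴ = 1 + 1 + 81 + 625 = 708
708 = (2,0,3,1)_7 → 2⁴ + 0⁴ + 3⁴ + 1⁴ = 16 + 0 + 81 + 1 = 98  — 98 already appeared earlier.

98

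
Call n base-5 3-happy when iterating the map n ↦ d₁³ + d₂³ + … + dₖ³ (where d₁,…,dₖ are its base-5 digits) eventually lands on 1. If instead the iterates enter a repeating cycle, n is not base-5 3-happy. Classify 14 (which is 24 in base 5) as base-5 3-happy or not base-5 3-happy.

not base-5 3-happy

14 = (2,4)_5 → 2³ + 4³ = 8 + 64 = 72
72 = (2,4,2)_5 → 2³ + 4³ + 2³ = 8 + 64 + 8 = 80
80 = (3,1,0)_5 → 3³ + 1³ + 0³ = 27 + 1 + 0 = 28
28 = (1,0,3)_5 → 1³ + 0³ + 3³ = 1 + 0 + 27 = 28  — 28 already seen; the sequence cycles without reaching 1.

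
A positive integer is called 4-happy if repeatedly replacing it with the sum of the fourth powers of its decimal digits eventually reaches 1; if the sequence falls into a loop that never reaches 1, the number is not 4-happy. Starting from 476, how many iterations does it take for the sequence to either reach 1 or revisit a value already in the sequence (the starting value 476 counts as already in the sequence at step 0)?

14

476 → 4⁴ + 7⁴ + 6⁴ = 256 + 2401 + 1296 = 3953
3953 → 3⁴ + 9⁴ + 5⁴ + 3⁴ = 81 + 6561 + 625 + 81 = 7348
7348 → 7⁴ + 3⁴ + 4⁴ + 8⁴ = 2401 + 81 + 256 + 4096 = 6834
6834 → 6⁴ + 8⁴ + 3⁴ + 4⁴ = 1296 + 4096 + 81 + 256 = 5729
5729 → 5⁴ + 7⁴ + 2⁴ + 9⁴ = 625 + 2401 + 16 + 6561 = 9603
9603 → 9⁴ + 6⁴ + 0⁴ + 3⁴ = 6561 + 1296 + 0 + 81 = 7938
7938 → 7⁴ + 9⁴ + 3⁴ + 8⁴ = 2401 + 6561 + 81 + 4096 = 13139
13139 → 1⁴ + 3⁴ + 1⁴ + 3⁴ + 9⁴ = 1 + 81 + 1 + 81 + 6561 = 6725
6725 → 6⁴ + 7⁴ + 2⁴ + 5⁴ = 1296 + 2401 + 16 + 625 = 4338
4338 → 4⁴ + 3⁴ + 3⁴ + 8⁴ = 256 + 81 + 81 + 4096 = 4514
4514 → 4⁴ + 5⁴ + 1⁴ + 4⁴ = 256 + 625 + 1 + 256 = 1138
1138 → 1⁴ + 1⁴ + 3⁴ + 8⁴ = 1 + 1 + 81 + 4096 = 4179
4179 → 4⁴ + 1⁴ + 7⁴ + 9⁴ = 256 + 1 + 2401 + 6561 = 9219
9219 → 9⁴ + 2⁴ + 1⁴ + 9⁴ = 6561 + 16 + 1 + 6561 = 13139  — 13139 repeats.
That took 14 steps.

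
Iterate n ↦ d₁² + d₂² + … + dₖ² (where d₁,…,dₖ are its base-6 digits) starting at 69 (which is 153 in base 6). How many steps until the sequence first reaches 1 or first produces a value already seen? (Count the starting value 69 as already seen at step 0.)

69 = (1,5,3)_6 → 1² + 5² + 3² = 1 + 25 + 9 = 35
35 = (5,5)_6 → 5² + 5² = 25 + 25 = 50
50 = (1,2,2)_6 → 1² + 2² + 2² = 1 + 4 + 4 = 9
9 = (1,3)_6 → 1² + 3² = 1 + 9 = 10
10 = (1,4)_6 → 1² + 4² = 1 + 16 = 17
17 = (2,5)_6 → 2² + 5² = 4 + 25 = 29
29 = (4,5)_6 → 4² + 5² = 16 + 25 = 41
41 = (1,0,5)_6 → 1² + 0² + 5² = 1 + 0 + 25 = 26
26 = (4,2)_6 → 4² + 2² = 16 + 4 = 20
20 = (3,2)_6 → 3² + 2² = 9 + 4 = 13
13 = (2,1)_6 → 2² + 1² = 4 + 1 = 5
5 = (5)_6 → 5² = 25
25 = (4,1)_6 → 4² + 1² = 16 + 1 = 17  — 17 repeats.
That took 13 steps.

13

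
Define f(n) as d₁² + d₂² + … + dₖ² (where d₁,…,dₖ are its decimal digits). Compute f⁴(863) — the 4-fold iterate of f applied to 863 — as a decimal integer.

100

863 → 8² + 6² + 3² = 64 + 36 + 9 = 109
109 → 1² + 0² + 9² = 1 + 0 + 81 = 82
82 → 8² + 2² = 64 + 4 = 68
68 → 6² + 8² = 36 + 64 = 100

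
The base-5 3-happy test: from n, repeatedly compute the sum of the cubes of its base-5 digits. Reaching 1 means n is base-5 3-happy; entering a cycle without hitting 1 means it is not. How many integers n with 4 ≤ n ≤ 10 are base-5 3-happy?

1

4: 4 → 64 → 80 → 28 → 28  — not base-5 3-happy
5: 5 → 1  — base-5 3-happy
6: 6 → 2 → 8 → 28 → 28  — not base-5 3-happy
7: 7 → 9 → 65 → 35 → 9  — not base-5 3-happy
8: 8 → 28 → 28  — not base-5 3-happy
9: 9 → 65 → 35 → 9  — not base-5 3-happy
10: 10 → 8 → 28 → 28  — not base-5 3-happy
base-5 3-happy: 5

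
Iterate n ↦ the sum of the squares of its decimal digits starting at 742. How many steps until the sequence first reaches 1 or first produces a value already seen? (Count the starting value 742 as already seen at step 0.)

14

742 → 7² + 4² + 2² = 49 + 16 + 4 = 69
69 → 6² + 9² = 36 + 81 = 117
117 → 1² + 1² + 7² = 1 + 1 + 49 = 51
51 → 5² + 1² = 25 + 1 = 26
26 → 2² + 6² = 4 + 36 = 40
40 → 4² + 0² = 16 + 0 = 16
16 → 1² + 6² = 1 + 36 = 37
37 → 3² + 7² = 9 + 49 = 58
58 → 5² + 8² = 25 + 64 = 89
89 → 8² + 9² = 64 + 81 = 145
145 → 1² + 4² + 5² = 1 + 16 + 25 = 42
42 → 4² + 2² = 16 + 4 = 20
20 → 2² + 0² = 4 + 0 = 4
4 → 4² = 16  — 16 repeats.
That took 14 steps.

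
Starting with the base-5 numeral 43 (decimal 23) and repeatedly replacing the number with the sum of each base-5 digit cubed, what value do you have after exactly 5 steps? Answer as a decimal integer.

23 = (4,3)_5 → 4³ + 3³ = 64 + 27 = 91
91 = (3,3,1)_5 → 3³ + 3³ + 1³ = 27 + 27 + 1 = 55
55 = (2,1,0)_5 → 2³ + 1³ + 0³ = 8 + 1 + 0 = 9
9 = (1,4)_5 → 1³ + 4³ = 1 + 64 = 65
65 = (2,3,0)_5 → 2³ + 3³ + 0³ = 8 + 27 + 0 = 35

35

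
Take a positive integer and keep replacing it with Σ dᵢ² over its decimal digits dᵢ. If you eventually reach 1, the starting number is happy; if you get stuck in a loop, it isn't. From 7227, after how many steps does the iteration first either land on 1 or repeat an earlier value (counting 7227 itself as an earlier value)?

10

7227 → 7² + 2² + 2² + 7² = 106
106 → 1² + 0² + 6² = 37
37 → 3² + 7² = 58
58 → 5² + 8² = 89
89 → 8² + 9² = 145
145 → 1² + 4² + 5² = 42
42 → 4² + 2² = 20
20 → 2² + 0² = 4
4 → 4² = 16
16 → 1² + 6² = 37  — 37 repeats.
That took 10 steps.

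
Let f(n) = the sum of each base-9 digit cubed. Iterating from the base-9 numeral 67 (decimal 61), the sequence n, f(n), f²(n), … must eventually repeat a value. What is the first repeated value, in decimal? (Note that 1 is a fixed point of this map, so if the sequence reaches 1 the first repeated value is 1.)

1

61 = (6,7)_9 → 559
559 = (6,8,1)_9 → 729
729 = (1,0,0,0)_9 → 1  — reached the fixed point 1.
1 → 1, so 1 is the first repeated value.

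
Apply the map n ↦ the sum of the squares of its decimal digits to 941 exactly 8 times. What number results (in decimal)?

941 → 9² + 4² + 1² = 98
98 → 9² + 8² = 145
145 → 1² + 4² + 5² = 42
42 → 4² + 2² = 20
20 → 2² + 0² = 4
4 → 4² = 16
16 → 1² + 6² = 37
37 → 3² + 7² = 58

58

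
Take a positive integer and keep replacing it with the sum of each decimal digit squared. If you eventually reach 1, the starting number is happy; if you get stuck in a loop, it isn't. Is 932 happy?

happy

932 → 9² + 3² + 2² = 81 + 9 + 4 = 94
94 → 9² + 4² = 81 + 16 = 97
97 → 9² + 7² = 81 + 49 = 130
130 → 1² + 3² + 0² = 1 + 9 + 0 = 10
10 → 1² + 0² = 1 + 0 = 1  — reached 1.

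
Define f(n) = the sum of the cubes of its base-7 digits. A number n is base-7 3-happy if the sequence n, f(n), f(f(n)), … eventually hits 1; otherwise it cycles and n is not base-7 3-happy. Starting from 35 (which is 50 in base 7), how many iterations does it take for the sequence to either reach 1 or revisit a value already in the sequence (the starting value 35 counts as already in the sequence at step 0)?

35 = (5,0)_7 → 5³ + 0³ = 125 + 0 = 125
125 = (2,3,6)_7 → 2³ + 3³ + 6³ = 8 + 27 + 216 = 251
251 = (5,0,6)_7 → 5³ + 0³ + 6³ = 125 + 0 + 216 = 341
341 = (6,6,5)_7 → 6³ + 6³ + 5³ = 216 + 216 + 125 = 557
557 = (1,4,2,4)_7 → 1³ + 4³ + 2³ + 4³ = 1 + 64 + 8 + 64 = 137
137 = (2,5,4)_7 → 2³ + 5³ + 4³ = 8 + 125 + 64 = 197
197 = (4,0,1)_7 → 4³ + 0³ + 1³ = 64 + 0 + 1 = 65
65 = (1,2,2)_7 → 1³ + 2³ + 2³ = 1 + 8 + 8 = 17
17 = (2,3)_7 → 2³ + 3³ = 8 + 27 = 35  — 35 repeats.
That took 9 steps.

9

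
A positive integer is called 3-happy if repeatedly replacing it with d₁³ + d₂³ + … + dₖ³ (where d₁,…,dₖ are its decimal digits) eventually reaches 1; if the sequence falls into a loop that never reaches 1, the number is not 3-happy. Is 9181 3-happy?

3-happy

9181 → 9³ + 1³ + 8³ + 1³ = 1243
1243 → 1³ + 2³ + 4³ + 3³ = 100
100 → 1³ + 0³ + 0³ = 1  — reached 1.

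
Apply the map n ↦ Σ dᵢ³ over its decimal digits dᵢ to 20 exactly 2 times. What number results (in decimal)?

20 → 8
8 → 512

512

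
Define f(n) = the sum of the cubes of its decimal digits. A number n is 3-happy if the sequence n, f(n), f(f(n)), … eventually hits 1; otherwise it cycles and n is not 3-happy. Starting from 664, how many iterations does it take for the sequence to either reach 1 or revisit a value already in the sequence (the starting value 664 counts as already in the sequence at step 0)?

664 → 496
496 → 1009
1009 → 730
730 → 370
370 → 370  — 370 repeats.
That took 5 steps.

5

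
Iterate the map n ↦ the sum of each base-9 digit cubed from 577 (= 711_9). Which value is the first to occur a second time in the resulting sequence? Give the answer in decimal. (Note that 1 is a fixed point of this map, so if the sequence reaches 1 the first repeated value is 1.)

577 = (7,1,1)_9 → 7³ + 1³ + 1³ = 345
345 = (4,2,3)_9 → 4³ + 2³ + 3³ = 99
99 = (1,2,0)_9 → 1³ + 2³ + 0³ = 9
9 = (1,0)_9 → 1³ + 0³ = 1  — reached the fixed point 1.
1 → 1, so 1 is the first repeated value.

1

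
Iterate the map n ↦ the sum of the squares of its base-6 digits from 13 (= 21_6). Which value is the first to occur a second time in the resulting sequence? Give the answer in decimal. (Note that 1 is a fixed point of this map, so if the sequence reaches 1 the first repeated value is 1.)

13 = (2,1)_6 → 2² + 1² = 4 + 1 = 5
5 = (5)_6 → 5² = 25
25 = (4,1)_6 → 4² + 1² = 16 + 1 = 17
17 = (2,5)_6 → 2² + 5² = 4 + 25 = 29
29 = (4,5)_6 → 4² + 5² = 16 + 25 = 41
41 = (1,0,5)_6 → 1² + 0² + 5² = 1 + 0 + 25 = 26
26 = (4,2)_6 → 4² + 2² = 16 + 4 = 20
20 = (3,2)_6 → 3² + 2² = 9 + 4 = 13  — 13 already appeared earlier.

13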